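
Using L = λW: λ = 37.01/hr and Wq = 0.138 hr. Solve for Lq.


Lq = λWq = 37.01·0.138 = 5.1074

Final: 5.1074


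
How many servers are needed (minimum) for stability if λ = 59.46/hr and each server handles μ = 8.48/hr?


Stability requires cμ > λ ⇔ c > λ/μ.
λ/μ = 59.46/8.48 = 7.0118
Minimum integer c = ⌊7.0118⌋ + 1 = 8
Check: 8·8.48 = 67.84 > 59.46, while 7·8.48 = 59.36 ≤ 59.46

Final: 8 servers


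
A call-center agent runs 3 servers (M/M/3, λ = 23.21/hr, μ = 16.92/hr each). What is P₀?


a = λ/μ = 23.21/16.92 = 1.3717; ρ = a/c = 0.4572
Σ_{k=0}^{2} a^k/k! (terms k=0..2) = 1.00000 + 1.37175 + 0.94085 = 3.31260
Tail: a^3/(3!(1−ρ)) = 2.58122/(6·0.5428) = 0.79263
P₀ = 1/(3.31260 + 0.79263) = 1/4.10523 = 0.243592

Final: 0.243592


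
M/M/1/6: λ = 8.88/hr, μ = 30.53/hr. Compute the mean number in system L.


ρ = 8.88/30.53 = 0.2909
L = ρ[1 − (K+1)ρ^K + Kρ^(K+1)] / [(1−ρ)(1−ρ^(K+1))]
Numerator: 0.2909·(1 − 7·0.0006055 + 6·0.0001761) = 0.289936
Denominator: (0.7091)·(0.999824) = 0.709014
L = 0.289936/0.709014 = 0.4089

Final: 0.4089


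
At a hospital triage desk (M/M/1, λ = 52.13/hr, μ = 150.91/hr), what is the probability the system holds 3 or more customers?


ρ = 52.13/150.91 = 0.3454
P(N ≥ n) = ρ^n = 0.3454^3 = 0.041220

Final: 0.041220


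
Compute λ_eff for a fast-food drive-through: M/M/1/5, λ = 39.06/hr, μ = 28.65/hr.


ρ = 1.3634; P_K = (1−ρ)ρ^5/(1−ρ^6) = 0.315670
λ_eff = λ(1 − P_K) = 39.06·(1 − 0.315670) = 39.06·0.684330 = 26.7299 /hr

Final: 26.7299 /hr


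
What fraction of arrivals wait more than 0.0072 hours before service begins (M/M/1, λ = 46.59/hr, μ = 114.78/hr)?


ρ = 46.59/114.78 = 0.4059
P(Wq > t) = ρ·e^{−(μ−λ)t} = 0.4059·e^{−0.4910}
= 0.4059·0.612034 = 0.248429

Final: 0.248429


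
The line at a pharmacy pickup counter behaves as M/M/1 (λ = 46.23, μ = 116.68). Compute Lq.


ρ = 46.23/116.68 = 0.3962
Lq = ρ²/(1−ρ) = 0.1570/0.6038 = 0.2600

Final: 0.2600


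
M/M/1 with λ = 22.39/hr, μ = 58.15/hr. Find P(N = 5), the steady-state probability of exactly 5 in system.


ρ = 22.39/58.15 = 0.3850
P_n = (1−ρ)·ρ^n = (1 − 0.3850)·0.3850^5 = 0.6150·0.008463 = 0.005204

Final: 0.005204


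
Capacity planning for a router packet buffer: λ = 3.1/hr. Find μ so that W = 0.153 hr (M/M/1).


W = 1/(μ−λ) ⇒ μ − λ = 1/W = 1/0.153 = 6.5359
μ = λ + 1/W = 3.1 + 6.5359 = 9.6359 per hr

Final: 9.6359 /hr


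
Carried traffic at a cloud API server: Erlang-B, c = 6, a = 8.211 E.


B(6,8.211) = 0.401075 (Erlang-B)
Carried load = a(1 − B) = 8.211·(1 − 0.401075) = 8.211·0.598925 = 4.9178 E

Final: 4.9178 Erlangs


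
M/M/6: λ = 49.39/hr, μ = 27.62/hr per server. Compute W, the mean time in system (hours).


a = 1.7882; ρ = 0.2980; P₀ = 0.167137
Lq = P₀·a^c·ρ/(c!(1−ρ)²) = 0.004591
Wq = Lq/λ = 0.004591/49.39 = 0.00009294 hr
W = Wq + 1/μ = 0.00009294 + 0.03621 = 0.03630 hr

Final: 0.03630 hr


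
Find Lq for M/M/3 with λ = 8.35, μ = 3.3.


a = λ/μ = 2.5303; ρ = a/3 = 0.8434
P₀ = 0.041707
Lq = P₀·a^c·ρ / (c!·(1−ρ)²) = 0.041707·16.20010·0.8434/(6·0.02451)
= 3.87466

Final: 3.87466


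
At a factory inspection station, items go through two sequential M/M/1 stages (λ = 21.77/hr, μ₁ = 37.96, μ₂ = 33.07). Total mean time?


Each node sees arrival rate λ = 21.77/hr (tandem ⇒ throughput preserved).
W₁ = 1/(μ₁−λ) = 1/(37.96−21.77) = 0.06177 hr
W₂ = 1/(μ₂−λ) = 1/(33.07−21.77) = 0.08850 hr
W_total = W₁ + W₂ = 0.06177 + 0.08850 = 0.15026 hr

Final: 0.15026 hr


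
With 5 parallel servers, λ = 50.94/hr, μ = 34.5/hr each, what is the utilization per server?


ρ = λ/(cμ) = 50.94/(5·34.5) = 50.94/172.50 = 0.2953

Final: 0.2953


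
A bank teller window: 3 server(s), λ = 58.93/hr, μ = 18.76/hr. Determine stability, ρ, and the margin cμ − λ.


Total capacity cμ = 3·18.76 = 56.28/hr
ρ = λ/(cμ) = 58.93/56.28 = 1.0471
Stable ⇔ ρ < 1: NO
Spare capacity = cμ − λ = 56.28 − 58.93 = -2.65/hr

Final: ρ = 1.0471; unstable; margin = -2.65/hr


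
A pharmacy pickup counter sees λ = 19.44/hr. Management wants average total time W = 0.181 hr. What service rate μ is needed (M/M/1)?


W = 1/(μ−λ) ⇒ μ − λ = 1/W = 1/0.181 = 5.5249
μ = λ + 1/W = 19.44 + 5.5249 = 24.9649 per hr

Final: 24.9649 /hr


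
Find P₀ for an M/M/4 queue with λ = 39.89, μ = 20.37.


a = λ/μ = 39.89/20.37 = 1.9583; ρ = a/c = 0.4896
Σ_{k=0}^{3} a^k/k! (terms k=0..3) = 1.00000 + 1.95827 + 1.91741 + 1.25161 = 6.12729
Tail: a^4/(4!(1−ρ)) = 14.70591/(24·0.5104) = 1.20045
P₀ = 1/(6.12729 + 1.20045) = 1/7.32774 = 0.136468

Final: 0.136468


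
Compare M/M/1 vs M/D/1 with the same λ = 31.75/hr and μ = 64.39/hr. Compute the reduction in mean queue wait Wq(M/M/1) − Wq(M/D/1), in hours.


ρ = 31.75/64.39 = 0.4931
Wq(M/M/1) = ρ/(μ−λ) = 0.4931/32.64 = 0.01511 hr
Wq(M/D/1) = ρ/(2(μ−λ)) = 0.007553 hr
Savings = 0.01511 − 0.007553 = 0.007553 hr

Final: 0.007553 hr


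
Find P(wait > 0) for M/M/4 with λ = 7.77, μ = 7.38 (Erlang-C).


a = λ/μ = 1.0528; ρ = a/4 = 0.2632
P₀ = 0.348300 (from M/M/c formula)
C(c,a) = [a^c/(c!(1−ρ))]·P₀ = [1.22874/(24·0.7368)]·0.348300
= 0.06949·0.348300 = 0.024202

Final: 0.024202


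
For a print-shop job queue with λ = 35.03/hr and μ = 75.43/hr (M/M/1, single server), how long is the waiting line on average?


ρ = 35.03/75.43 = 0.4644
Lq = ρ²/(1−ρ) = 0.2157/0.5356 = 0.4027

Final: 0.4027


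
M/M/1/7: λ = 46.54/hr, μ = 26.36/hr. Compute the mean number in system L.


ρ = 46.54/26.36 = 1.7656
L = ρ[1 − (K+1)ρ^K + Kρ^(K+1)] / [(1−ρ)(1−ρ^(K+1))]
Numerator: 1.7656·(1 − 8·53.476972 + 7·94.416475) = 413.315365
Denominator: (-0.7656)·(-93.416475) = 71.515344
L = 413.315365/71.515344 = 5.7794

Final: 5.7794


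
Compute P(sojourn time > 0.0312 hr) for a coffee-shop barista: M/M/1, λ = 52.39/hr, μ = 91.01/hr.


W ~ Exponential(μ−λ) for M/M/1.
μ − λ = 91.01 − 52.39 = 38.6200
P(W > t) = e^{−(μ−λ)t} = e^{−1.2049} = 0.299709

Final: 0.299709


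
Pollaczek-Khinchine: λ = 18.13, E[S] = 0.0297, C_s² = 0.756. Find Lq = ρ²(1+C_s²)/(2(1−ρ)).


ρ = λ·E[S] = 18.13·0.0297 = 0.5385
Lq = ρ²(1+C_s²)/(2(1−ρ)) = 0.2899·(1+0.756)/(2·0.4615)
= 0.2899·1.7560/0.9231 = 0.55156

Final: 0.55156


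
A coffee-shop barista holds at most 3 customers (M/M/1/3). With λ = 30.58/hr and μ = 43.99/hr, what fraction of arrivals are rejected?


ρ = λ/μ = 30.58/43.99 = 0.6952
P_K = (1−ρ)ρ^K/(1−ρ^(K+1)) = (0.3048·0.335931)/(1 − 0.233525)
= 0.102406/0.766475 = 0.133607

Final: 0.133607


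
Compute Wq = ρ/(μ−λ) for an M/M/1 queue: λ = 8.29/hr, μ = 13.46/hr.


ρ = 8.29/13.46 = 0.6159
Wq = ρ/(μ−λ) = 0.6159/(13.46 − 8.29) = 0.6159/5.17 = 0.1191 hr

Final: 0.1191 hr


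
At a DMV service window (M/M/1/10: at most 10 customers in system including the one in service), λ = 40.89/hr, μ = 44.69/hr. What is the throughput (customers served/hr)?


ρ = 0.9150; P_K = (1−ρ)ρ^10/(1−ρ^11) = 0.056057
λ_eff = λ(1 − P_K) = 40.89·(1 − 0.056057) = 40.89·0.943943 = 38.5978 /hr

Final: 38.5978 /hr


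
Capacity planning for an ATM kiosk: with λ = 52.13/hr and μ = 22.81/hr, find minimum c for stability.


Stability requires cμ > λ ⇔ c > λ/μ.
λ/μ = 52.13/22.81 = 2.2854
Minimum integer c = ⌊2.2854⌋ + 1 = 3
Check: 3·22.81 = 68.43 > 52.13, while 2·22.81 = 45.62 ≤ 52.13

Final: 3 servers


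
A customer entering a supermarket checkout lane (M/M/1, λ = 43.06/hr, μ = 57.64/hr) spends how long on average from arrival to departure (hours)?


W = 1/(μ−λ) = 1/(57.64 − 43.06) = 1/14.58 = 0.06859 hr

Final: 0.06859 hr


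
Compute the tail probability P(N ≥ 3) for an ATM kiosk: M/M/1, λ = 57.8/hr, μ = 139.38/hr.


ρ = 57.8/139.38 = 0.4147
P(N ≥ n) = ρ^n = 0.4147^3 = 0.071315

Final: 0.071315


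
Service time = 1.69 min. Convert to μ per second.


μ = 1/(service time) in consistent units.
1 second = 0.0166667 min, so μ = 0.0166667/1.69 = 0.009862 per second

Final: 0.009862 /sec


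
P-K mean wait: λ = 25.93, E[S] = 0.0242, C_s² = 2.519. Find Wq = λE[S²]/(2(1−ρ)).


ρ = λ·E[S] = 25.93·0.0242 = 0.6275
E[S²] = E[S]²(1+C_s²) = 0.0242²·(1+2.519) = 0.002061
Wq = λ·E[S²]/(2(1−ρ)) = 25.93·0.002061/(2·0.3725) = 0.07173 hr

Final: 0.07173 hr


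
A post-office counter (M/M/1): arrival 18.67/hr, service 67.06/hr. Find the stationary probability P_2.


ρ = 18.67/67.06 = 0.2784
P_n = (1−ρ)·ρ^n = (1 − 0.2784)·0.2784^2 = 0.7216·0.077511 = 0.055931

Final: 0.055931


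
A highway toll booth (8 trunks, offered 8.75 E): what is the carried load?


B(8,8.75) = 0.276148 (Erlang-B)
Carried load = a(1 − B) = 8.75·(1 − 0.276148) = 8.75·0.723852 = 6.3337 E

Final: 6.3337 Erlangs


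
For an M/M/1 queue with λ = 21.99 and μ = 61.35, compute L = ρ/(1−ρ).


ρ = λ/μ = 21.99/61.35 = 0.3584
L = ρ/(1−ρ) = 0.3584/(1 − 0.3584) = 0.3584/0.6416 = 0.5587

Final: 0.5587


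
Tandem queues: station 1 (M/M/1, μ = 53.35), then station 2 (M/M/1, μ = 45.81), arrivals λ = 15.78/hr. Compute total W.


Each node sees arrival rate λ = 15.78/hr (tandem ⇒ throughput preserved).
W₁ = 1/(μ₁−λ) = 1/(53.35−15.78) = 0.02662 hr
W₂ = 1/(μ₂−λ) = 1/(45.81−15.78) = 0.03330 hr
W_total = W₁ + W₂ = 0.02662 + 0.03330 = 0.05992 hr

Final: 0.05992 hr


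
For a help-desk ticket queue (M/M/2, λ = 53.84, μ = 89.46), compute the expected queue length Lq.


a = λ/μ = 0.6018; ρ = a/2 = 0.3009
P₀ = 0.537378
Lq = P₀·a^c·ρ / (c!·(1−ρ)²) = 0.537378·0.36220·0.3009/(2·0.48872)
= 0.05992

Final: 0.05992


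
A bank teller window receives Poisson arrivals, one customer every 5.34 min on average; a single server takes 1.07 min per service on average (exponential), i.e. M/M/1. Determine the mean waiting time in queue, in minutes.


λ = 60/5.34 = 11.2360 /hr
μ = 60/1.07 = 56.0748 /hr
ρ = λ/μ = 11.2360/56.0748 = 0.2004
Wq = ρ/(μ−λ) = 0.2004/(56.0748−11.2360) = 0.004469 hr
In minutes: 0.004469·60 = 0.2681 min

Final: 0.2681 min


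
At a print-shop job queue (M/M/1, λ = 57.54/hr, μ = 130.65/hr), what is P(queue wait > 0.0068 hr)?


ρ = 57.54/130.65 = 0.4404
P(Wq > t) = ρ·e^{−(μ−λ)t} = 0.4404·e^{−0.4971}
= 0.4404·0.608263 = 0.267887

Final: 0.267887


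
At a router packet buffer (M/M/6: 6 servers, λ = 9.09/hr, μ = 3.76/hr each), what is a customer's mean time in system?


a = 2.4176; ρ = 0.4029; P₀ = 0.088726
Lq = P₀·a^c·ρ/(c!(1−ρ)²) = 0.02781
Wq = Lq/λ = 0.02781/9.09 = 0.003059 hr
W = Wq + 1/μ = 0.003059 + 0.26596 = 0.26902 hr

Final: 0.26902 hr


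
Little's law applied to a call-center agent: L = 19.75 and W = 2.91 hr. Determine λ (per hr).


λ = L/W = 19.75/2.91 = 6.7869 /hr

Final: 6.7869 /hr


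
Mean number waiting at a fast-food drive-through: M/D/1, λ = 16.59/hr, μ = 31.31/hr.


ρ = 16.59/31.31 = 0.5299
M/D/1: Lq = ρ²/(2(1−ρ)) = 0.2808/(2·0.4701) = 0.29859

Final: 0.29859


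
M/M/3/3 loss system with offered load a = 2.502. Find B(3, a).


B(c,a) = (a^c/c!) / Σ_{k=0}^{c} a^k/k!
a^3/3! = 2.610422
Σ terms (k=0..3): 1.00000 + 2.50200 + 3.13000 + 2.61042 = 9.242424
B = 2.610422/9.242424 = 0.282439

Final: 0.282439


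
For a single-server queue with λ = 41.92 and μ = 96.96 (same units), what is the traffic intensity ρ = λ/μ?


ρ = λ/μ = 41.92/96.96 = 0.4323

Final: 0.4323


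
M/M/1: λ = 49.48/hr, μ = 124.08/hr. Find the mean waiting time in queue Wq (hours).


ρ = 49.48/124.08 = 0.3988
Wq = ρ/(μ−λ) = 0.3988/(124.08 − 49.48) = 0.3988/74.60 = 0.005346 hr

Final: 0.005346 hr


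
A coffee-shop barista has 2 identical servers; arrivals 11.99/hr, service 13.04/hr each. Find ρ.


ρ = λ/(cμ) = 11.99/(2·13.04) = 11.99/26.08 = 0.4597

Final: 0.4597


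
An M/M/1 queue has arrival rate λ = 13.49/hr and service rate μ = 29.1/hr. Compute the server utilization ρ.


ρ = λ/μ = 13.49/29.1 = 0.4636

Final: 0.4636


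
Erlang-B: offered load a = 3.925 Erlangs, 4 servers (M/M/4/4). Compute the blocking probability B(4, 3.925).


B(c,a) = (a^c/c!) / Σ_{k=0}^{c} a^k/k!
a^4/4! = 9.888887
Σ terms (k=0..4): 1.00000 + 3.92500 + 7.70281 + 10.07785 + 9.88889 = 32.594546
B = 9.888887/32.594546 = 0.303391

Final: 0.303391


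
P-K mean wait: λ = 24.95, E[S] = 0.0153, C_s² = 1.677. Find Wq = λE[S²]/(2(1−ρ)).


ρ = λ·E[S] = 24.95·0.0153 = 0.3817
E[S²] = E[S]²(1+C_s²) = 0.0153²·(1+1.677) = 0.0006267
Wq = λ·E[S²]/(2(1−ρ)) = 24.95·0.0006267/(2·0.6183) = 0.01264 hr

Final: 0.01264 hr


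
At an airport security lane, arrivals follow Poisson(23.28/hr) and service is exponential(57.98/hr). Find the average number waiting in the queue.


ρ = 23.28/57.98 = 0.4015
Lq = ρ²/(1−ρ) = 0.1612/0.5985 = 0.2694

Final: 0.2694


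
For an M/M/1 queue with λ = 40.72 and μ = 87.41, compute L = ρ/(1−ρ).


ρ = λ/μ = 40.72/87.41 = 0.4659
L = ρ/(1−ρ) = 0.4659/(1 − 0.4659) = 0.4659/0.5341 = 0.8721

Final: 0.8721


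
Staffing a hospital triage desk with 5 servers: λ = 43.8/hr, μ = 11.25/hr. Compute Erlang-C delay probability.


a = λ/μ = 3.8933; ρ = a/5 = 0.7787
P₀ = 0.015253 (from M/M/c formula)
C(c,a) = [a^c/(c!(1−ρ))]·P₀ = [894.55684/(120·0.2213)]·0.015253
= 33.68060·0.015253 = 0.513718

Final: 0.513718


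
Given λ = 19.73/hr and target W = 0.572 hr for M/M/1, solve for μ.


W = 1/(μ−λ) ⇒ μ − λ = 1/W = 1/0.572 = 1.7483
μ = λ + 1/W = 19.73 + 1.7483 = 21.4783 per hr

Final: 21.4783 /hr


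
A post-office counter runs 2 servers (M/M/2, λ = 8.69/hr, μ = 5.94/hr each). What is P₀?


a = λ/μ = 8.69/5.94 = 1.4630; ρ = a/c = 0.7315
Σ_{k=0}^{1} a^k/k! (terms k=0..1) = 1.00000 + 1.46296 = 2.46296
Tail: a^2/(2!(1−ρ)) = 2.14026/(2·0.2685) = 3.98531
P₀ = 1/(2.46296 + 3.98531) = 1/6.44828 = 0.155080

Final: 0.155080


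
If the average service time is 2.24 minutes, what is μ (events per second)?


μ = 1/(service time) in consistent units.
1 second = 0.0166667 min, so μ = 0.0166667/2.24 = 0.007440 per second

Final: 0.007440 /sec


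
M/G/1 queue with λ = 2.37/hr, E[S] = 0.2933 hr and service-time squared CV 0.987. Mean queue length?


ρ = λ·E[S] = 2.37·0.2933 = 0.6951
Lq = ρ²(1+C_s²)/(2(1−ρ)) = 0.4832·(1+0.987)/(2·0.3049)
= 0.4832·1.9870/0.6098 = 1.57457

Final: 1.57457


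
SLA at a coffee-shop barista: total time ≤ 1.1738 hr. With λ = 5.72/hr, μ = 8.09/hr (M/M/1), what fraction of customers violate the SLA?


W ~ Exponential(μ−λ) for M/M/1.
μ − λ = 8.09 − 5.72 = 2.3700
P(W > t) = e^{−(μ−λ)t} = e^{−2.7819} = 0.061920

Final: 0.061920


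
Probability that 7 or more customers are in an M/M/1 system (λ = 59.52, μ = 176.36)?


ρ = 59.52/176.36 = 0.3375
P(N ≥ n) = ρ^n = 0.3375^7 = 0.0004987

Final: 0.0004987


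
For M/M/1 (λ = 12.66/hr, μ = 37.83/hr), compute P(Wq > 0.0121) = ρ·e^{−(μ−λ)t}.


ρ = 12.66/37.83 = 0.3347
P(Wq > t) = ρ·e^{−(μ−λ)t} = 0.3347·e^{−0.3046}
= 0.3347·0.737450 = 0.246791

Final: 0.246791


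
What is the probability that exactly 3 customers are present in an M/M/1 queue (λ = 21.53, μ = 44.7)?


ρ = 21.53/44.7 = 0.4817
P_n = (1−ρ)·ρ^n = (1 − 0.4817)·0.4817^3 = 0.5183·0.111740 = 0.057920

Final: 0.057920


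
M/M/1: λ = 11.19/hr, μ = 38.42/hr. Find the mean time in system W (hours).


W = 1/(μ−λ) = 1/(38.42 − 11.19) = 1/27.23 = 0.03672 hr

Final: 0.03672 hr


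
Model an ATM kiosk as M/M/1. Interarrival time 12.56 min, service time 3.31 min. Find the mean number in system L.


λ = 60/12.56 = 4.7771 /hr
μ = 60/3.31 = 18.1269 /hr
ρ = λ/μ = 4.7771/18.1269 = 0.2635
L = ρ/(1−ρ) = 0.2635/0.7365 = 0.3578

Final: 0.3578


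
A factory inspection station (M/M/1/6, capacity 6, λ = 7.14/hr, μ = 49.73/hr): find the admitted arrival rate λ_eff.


ρ = 0.1436; P_K = (1−ρ)ρ^6/(1−ρ^7) = 0.000007502
λ_eff = λ(1 − P_K) = 7.14·(1 − 0.000007502) = 7.14·0.999992 = 7.1399 /hr

Final: 7.1399 /hr


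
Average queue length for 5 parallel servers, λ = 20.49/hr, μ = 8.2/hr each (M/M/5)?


a = λ/μ = 2.4988; ρ = a/5 = 0.4998
P₀ = 0.080203
Lq = P₀·a^c·ρ / (c!·(1−ρ)²) = 0.080203·97.41830·0.4998/(120·0.25024)
= 0.13003

Final: 0.13003


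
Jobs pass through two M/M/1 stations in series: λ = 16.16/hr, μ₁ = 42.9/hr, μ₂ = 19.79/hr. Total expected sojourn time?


Each node sees arrival rate λ = 16.16/hr (tandem ⇒ throughput preserved).
W₁ = 1/(μ₁−λ) = 1/(42.9−16.16) = 0.03740 hr
W₂ = 1/(μ₂−λ) = 1/(19.79−16.16) = 0.27548 hr
W_total = W₁ + W₂ = 0.03740 + 0.27548 = 0.31288 hr

Final: 0.31288 hr


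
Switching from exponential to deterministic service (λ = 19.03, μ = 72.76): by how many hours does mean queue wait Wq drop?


ρ = 19.03/72.76 = 0.2615
Wq(M/M/1) = ρ/(μ−λ) = 0.2615/53.73 = 0.004868 hr
Wq(M/D/1) = ρ/(2(μ−λ)) = 0.002434 hr
Savings = 0.004868 − 0.002434 = 0.002434 hr

Final: 0.002434 hr


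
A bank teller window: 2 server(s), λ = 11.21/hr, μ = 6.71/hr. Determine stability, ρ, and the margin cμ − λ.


Total capacity cμ = 2·6.71 = 13.42/hr
ρ = λ/(cμ) = 11.21/13.42 = 0.8353
Stable ⇔ ρ < 1: YES
Spare capacity = cμ − λ = 13.42 − 11.21 = 2.21/hr

Final: ρ = 0.8353; stable; margin = 2.21/hr


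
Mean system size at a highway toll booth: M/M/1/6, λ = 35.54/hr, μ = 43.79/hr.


ρ = 35.54/43.79 = 0.8116
L = ρ[1 − (K+1)ρ^K + Kρ^(K+1)] / [(1−ρ)(1−ρ^(K+1))]
Numerator: 0.8116·(1 − 7·0.285795 + 6·0.231952) = 0.317452
Denominator: (0.1884)·(0.768048) = 0.144700
L = 0.317452/0.144700 = 2.1939

Final: 2.1939


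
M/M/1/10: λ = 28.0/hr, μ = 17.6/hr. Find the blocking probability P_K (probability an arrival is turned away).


ρ = λ/μ = 28.0/17.6 = 1.5909
P_K = (1−ρ)ρ^K/(1−ρ^(K+1)) = (-0.5909·103.861272)/(1 − 165.233841)
= -61.372570/-164.233841 = 0.373690

Final: 0.373690


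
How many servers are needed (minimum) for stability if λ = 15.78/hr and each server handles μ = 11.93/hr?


Stability requires cμ > λ ⇔ c > λ/μ.
λ/μ = 15.78/11.93 = 1.3227
Minimum integer c = ⌊1.3227⌋ + 1 = 2
Check: 2·11.93 = 23.86 > 15.78, while 1·11.93 = 11.93 ≤ 15.78

Final: 2 servers


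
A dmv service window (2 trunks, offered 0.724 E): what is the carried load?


B(2,0.724) = 0.131962 (Erlang-B)
Carried load = a(1 − B) = 0.724·(1 − 0.131962) = 0.724·0.868038 = 0.6285 E

Final: 0.6285 Erlangs


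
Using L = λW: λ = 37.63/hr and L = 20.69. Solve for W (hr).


W = L/λ = 20.69/37.63 = 0.5498 hr

Final: 0.5498 hr


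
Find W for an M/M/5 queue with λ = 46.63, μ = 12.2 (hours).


a = 3.8221; ρ = 0.7644; P₀ = 0.016898
Lq = P₀·a^c·ρ/(c!(1−ρ)²) = 1.58218
Wq = Lq/λ = 1.58218/46.63 = 0.03393 hr
W = Wq + 1/μ = 0.03393 + 0.08197 = 0.11590 hr

Final: 0.11590 hr


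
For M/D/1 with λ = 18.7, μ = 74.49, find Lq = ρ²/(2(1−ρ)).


ρ = 18.7/74.49 = 0.2510
M/D/1: Lq = ρ²/(2(1−ρ)) = 0.06302/(2·0.7490) = 0.04207

Final: 0.04207


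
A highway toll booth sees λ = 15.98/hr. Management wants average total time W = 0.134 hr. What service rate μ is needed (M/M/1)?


W = 1/(μ−λ) ⇒ μ − λ = 1/W = 1/0.134 = 7.4627
μ = λ + 1/W = 15.98 + 7.4627 = 23.4427 per hr

Final: 23.4427 /hr


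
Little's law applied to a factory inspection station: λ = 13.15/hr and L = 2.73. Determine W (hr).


W = L/λ = 2.73/13.15 = 0.2076 hr

Final: 0.2076 hr


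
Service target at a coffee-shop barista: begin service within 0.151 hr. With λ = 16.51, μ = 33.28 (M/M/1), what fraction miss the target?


ρ = 16.51/33.28 = 0.4961
P(Wq > t) = ρ·e^{−(μ−λ)t} = 0.4961·e^{−2.5323}
= 0.4961·0.079478 = 0.039429

Final: 0.039429


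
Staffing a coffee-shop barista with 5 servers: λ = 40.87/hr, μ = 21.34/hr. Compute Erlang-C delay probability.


a = λ/μ = 1.9152; ρ = a/5 = 0.3830
P₀ = 0.146444 (from M/M/c formula)
C(c,a) = [a^c/(c!(1−ρ))]·P₀ = [25.76624/(120·0.6170)]·0.146444
= 0.34802·0.146444 = 0.050966

Final: 0.050966


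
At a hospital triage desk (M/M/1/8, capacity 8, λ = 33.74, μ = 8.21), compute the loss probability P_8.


ρ = λ/μ = 33.74/8.21 = 4.1096
P_K = (1−ρ)ρ^K/(1−ρ^(K+1)) = (-3.1096·81360.829755)/(1 − 334362.289394)
= -253001.459639/-334361.289394 = 0.756671

Final: 0.756671


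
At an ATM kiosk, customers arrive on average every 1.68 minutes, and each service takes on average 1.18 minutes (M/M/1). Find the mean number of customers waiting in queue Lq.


λ = 60/1.68 = 35.7143 /hr
μ = 60/1.18 = 50.8475 /hr
ρ = λ/μ = 35.7143/50.8475 = 0.7024
Lq = ρ²/(1−ρ) = 0.4933/0.2976 = 1.6576

Final: 1.6576


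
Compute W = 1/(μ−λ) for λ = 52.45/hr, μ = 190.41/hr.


W = 1/(μ−λ) = 1/(190.41 − 52.45) = 1/137.96 = 0.007248 hr

Final: 0.007248 hr


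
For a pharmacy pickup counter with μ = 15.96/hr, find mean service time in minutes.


Mean service time = 1/μ = 1/15.96 hour = 0.06266 hour
In minutes: 0.06266 × 60 = 3.7594 min

Final: 3.7594 min


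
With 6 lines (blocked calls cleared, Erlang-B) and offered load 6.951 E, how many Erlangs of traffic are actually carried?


B(6,6.951) = 0.328260 (Erlang-B)
Carried load = a(1 − B) = 6.951·(1 − 0.328260) = 6.951·0.671740 = 4.6693 E

Final: 4.6693 Erlangs


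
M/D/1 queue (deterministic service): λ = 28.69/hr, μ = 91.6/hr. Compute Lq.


ρ = 28.69/91.6 = 0.3132
M/D/1: Lq = ρ²/(2(1−ρ)) = 0.09810/(2·0.6868) = 0.07142

Final: 0.07142


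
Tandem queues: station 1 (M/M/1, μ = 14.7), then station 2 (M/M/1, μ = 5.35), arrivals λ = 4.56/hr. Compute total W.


Each node sees arrival rate λ = 4.56/hr (tandem ⇒ throughput preserved).
W₁ = 1/(μ₁−λ) = 1/(14.7−4.56) = 0.09862 hr
W₂ = 1/(μ₂−λ) = 1/(5.35−4.56) = 1.26582 hr
W_total = W₁ + W₂ = 0.09862 + 1.26582 = 1.36444 hr

Final: 1.36444 hr


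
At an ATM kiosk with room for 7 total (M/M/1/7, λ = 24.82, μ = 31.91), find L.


ρ = 24.82/31.91 = 0.7778
L = ρ[1 − (K+1)ρ^K + Kρ^(K+1)] / [(1−ρ)(1−ρ^(K+1))]
Numerator: 0.7778·(1 − 8·0.172236 + 7·0.133968) = 0.435484
Denominator: (0.2222)·(0.866032) = 0.192421
L = 0.435484/0.192421 = 2.2632

Final: 2.2632


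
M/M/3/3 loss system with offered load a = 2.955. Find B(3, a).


B(c,a) = (a^c/c!) / Σ_{k=0}^{c} a^k/k!
a^3/3! = 4.300522
Σ terms (k=0..3): 1.00000 + 2.95500 + 4.36601 + 4.30052 = 12.621535
B = 4.300522/12.621535 = 0.340729

Final: 0.340729


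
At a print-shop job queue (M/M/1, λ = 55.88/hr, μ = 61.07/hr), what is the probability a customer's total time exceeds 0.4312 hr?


W ~ Exponential(μ−λ) for M/M/1.
μ − λ = 61.07 − 55.88 = 5.1900
P(W > t) = e^{−(μ−λ)t} = e^{−2.2379} = 0.106679

Final: 0.106679


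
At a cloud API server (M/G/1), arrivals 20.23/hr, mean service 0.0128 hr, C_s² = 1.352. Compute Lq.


ρ = λ·E[S] = 20.23·0.0128 = 0.2589
Lq = ρ²(1+C_s²)/(2(1−ρ)) = 0.06705·(1+1.352)/(2·0.7411)
= 0.06705·2.3520/1.4821 = 0.10641

Final: 0.10641


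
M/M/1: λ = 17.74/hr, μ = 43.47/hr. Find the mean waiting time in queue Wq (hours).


ρ = 17.74/43.47 = 0.4081
Wq = ρ/(μ−λ) = 0.4081/(43.47 − 17.74) = 0.4081/25.73 = 0.01586 hr

Final: 0.01586 hr


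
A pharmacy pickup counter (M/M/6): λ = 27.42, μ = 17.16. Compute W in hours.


a = 1.5979; ρ = 0.2663; P₀ = 0.202245
Lq = P₀·a^c·ρ/(c!(1−ρ)²) = 0.002313
Wq = Lq/λ = 0.002313/27.42 = 0.00008436 hr
W = Wq + 1/μ = 0.00008436 + 0.05828 = 0.05836 hr

Final: 0.05836 hr


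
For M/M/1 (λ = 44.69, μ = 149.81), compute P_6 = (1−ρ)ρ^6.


ρ = 44.69/149.81 = 0.2983
P_n = (1−ρ)·ρ^n = (1 − 0.2983)·0.2983^6 = 0.7017·0.0007047 = 0.0004945

Final: 0.0004945


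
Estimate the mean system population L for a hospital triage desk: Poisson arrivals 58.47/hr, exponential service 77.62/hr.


ρ = λ/μ = 58.47/77.62 = 0.7533
L = ρ/(1−ρ) = 0.7533/(1 − 0.7533) = 0.7533/0.2467 = 3.0533

Final: 3.0533


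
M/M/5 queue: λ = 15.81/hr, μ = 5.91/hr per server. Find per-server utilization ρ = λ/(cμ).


ρ = λ/(cμ) = 15.81/(5·5.91) = 15.81/29.55 = 0.5350

Final: 0.5350


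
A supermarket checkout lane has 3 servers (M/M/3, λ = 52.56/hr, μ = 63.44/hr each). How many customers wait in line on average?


a = λ/μ = 0.8285; ρ = a/3 = 0.2762
P₀ = 0.434282
Lq = P₀·a^c·ρ / (c!·(1−ρ)²) = 0.434282·0.56869·0.2762/(6·0.52393)
= 0.02170

Final: 0.02170


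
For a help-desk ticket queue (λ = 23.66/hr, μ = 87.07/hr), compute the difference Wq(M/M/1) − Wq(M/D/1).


ρ = 23.66/87.07 = 0.2717
Wq(M/M/1) = ρ/(μ−λ) = 0.2717/63.41 = 0.004285 hr
Wq(M/D/1) = ρ/(2(μ−λ)) = 0.002143 hr
Savings = 0.004285 − 0.002143 = 0.002143 hr

Final: 0.002143 hr


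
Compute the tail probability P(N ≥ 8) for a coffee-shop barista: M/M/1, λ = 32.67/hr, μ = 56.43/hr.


ρ = 32.67/56.43 = 0.5789
P(N ≥ n) = ρ^n = 0.5789^8 = 0.012622

Final: 0.012622


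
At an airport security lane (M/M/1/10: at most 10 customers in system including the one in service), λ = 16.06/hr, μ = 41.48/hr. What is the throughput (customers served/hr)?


ρ = 0.3872; P_K = (1−ρ)ρ^10/(1−ρ^11) = 0.00004639
λ_eff = λ(1 − P_K) = 16.06·(1 − 0.00004639) = 16.06·0.999954 = 16.0593 /hr

Final: 16.0593 /hr


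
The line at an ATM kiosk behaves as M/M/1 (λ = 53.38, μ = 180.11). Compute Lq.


ρ = 53.38/180.11 = 0.2964
Lq = ρ²/(1−ρ) = 0.08784/0.7036 = 0.1248

Final: 0.1248


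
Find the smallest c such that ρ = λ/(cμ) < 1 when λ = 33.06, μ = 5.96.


Stability requires cμ > λ ⇔ c > λ/μ.
λ/μ = 33.06/5.96 = 5.5470
Minimum integer c = ⌊5.5470⌋ + 1 = 6
Check: 6·5.96 = 35.76 > 33.06, while 5·5.96 = 29.80 ≤ 33.06

Final: 6 servers


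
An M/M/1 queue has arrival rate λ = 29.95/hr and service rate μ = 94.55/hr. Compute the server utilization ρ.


ρ = λ/μ = 29.95/94.55 = 0.3168

Final: 0.3168


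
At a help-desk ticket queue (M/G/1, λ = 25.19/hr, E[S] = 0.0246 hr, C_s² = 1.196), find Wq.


ρ = λ·E[S] = 25.19·0.0246 = 0.6197
E[S²] = E[S]²(1+C_s²) = 0.0246²·(1+1.196) = 0.001329
Wq = λ·E[S²]/(2(1−ρ)) = 25.19·0.001329/(2·0.3803) = 0.04401 hr

Final: 0.04401 hr


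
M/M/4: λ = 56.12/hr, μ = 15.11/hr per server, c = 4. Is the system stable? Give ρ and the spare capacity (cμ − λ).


Total capacity cμ = 4·15.11 = 60.44/hr
ρ = λ/(cμ) = 56.12/60.44 = 0.9285
Stable ⇔ ρ < 1: YES
Spare capacity = cμ − λ = 60.44 − 56.12 = 4.32/hr

Final: ρ = 0.9285; stable; margin = 4.32/hr


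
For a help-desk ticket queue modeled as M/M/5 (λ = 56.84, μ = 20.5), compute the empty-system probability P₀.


a = λ/μ = 56.84/20.5 = 2.7727; ρ = a/c = 0.5545
Σ_{k=0}^{4} a^k/k! (terms k=0..4) = 1.00000 + 2.77268 + 3.84389 + 3.55263 + 2.46258 = 13.63177
Tail: a^5/(5!(1−ρ)) = 163.87060/(120·0.4455) = 3.06555
P₀ = 1/(13.63177 + 3.06555) = 1/16.69731 = 0.059890

Final: 0.059890


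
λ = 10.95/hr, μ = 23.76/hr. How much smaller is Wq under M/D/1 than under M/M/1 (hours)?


ρ = 10.95/23.76 = 0.4609
Wq(M/M/1) = ρ/(μ−λ) = 0.4609/12.81 = 0.03598 hr
Wq(M/D/1) = ρ/(2(μ−λ)) = 0.01799 hr
Savings = 0.03598 − 0.01799 = 0.01799 hr

Final: 0.01799 hr


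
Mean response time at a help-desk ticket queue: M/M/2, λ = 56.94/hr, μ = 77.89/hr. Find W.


a = 0.7310; ρ = 0.3655; P₀ = 0.464648
Lq = P₀·a^c·ρ/(c!(1−ρ)²) = 0.11273
Wq = Lq/λ = 0.11273/56.94 = 0.001980 hr
W = Wq + 1/μ = 0.001980 + 0.01284 = 0.01482 hr

Final: 0.01482 hr


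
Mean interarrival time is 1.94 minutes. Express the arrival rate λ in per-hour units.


λ = 1/(interarrival time) in consistent units.
1 hour = 60 min, so λ = 60/1.94 = 30.9278 per hour

Final: 30.9278 /hr


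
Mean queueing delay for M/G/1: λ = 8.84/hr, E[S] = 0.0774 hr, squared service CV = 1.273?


ρ = λ·E[S] = 8.84·0.0774 = 0.6842
E[S²] = E[S]²(1+C_s²) = 0.0774²·(1+1.273) = 0.013617
Wq = λ·E[S²]/(2(1−ρ)) = 8.84·0.013617/(2·0.3158) = 0.19060 hr

Final: 0.19060 hr


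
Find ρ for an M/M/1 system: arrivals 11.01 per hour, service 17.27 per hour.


ρ = λ/μ = 11.01/17.27 = 0.6375

Final: 0.6375


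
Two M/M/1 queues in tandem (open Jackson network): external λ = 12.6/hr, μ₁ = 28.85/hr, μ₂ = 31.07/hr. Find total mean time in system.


Each node sees arrival rate λ = 12.6/hr (tandem ⇒ throughput preserved).
W₁ = 1/(μ₁−λ) = 1/(28.85−12.6) = 0.06154 hr
W₂ = 1/(μ₂−λ) = 1/(31.07−12.6) = 0.05414 hr
W_total = W₁ + W₂ = 0.06154 + 0.05414 = 0.11568 hr

Final: 0.11568 hr


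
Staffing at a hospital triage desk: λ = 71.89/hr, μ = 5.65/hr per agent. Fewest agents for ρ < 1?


Stability requires cμ > λ ⇔ c > λ/μ.
λ/μ = 71.89/5.65 = 12.7239
Minimum integer c = ⌊12.7239⌋ + 1 = 13
Check: 13·5.65 = 73.45 > 71.89, while 12·5.65 = 67.80 ≤ 71.89

Final: 13 servers


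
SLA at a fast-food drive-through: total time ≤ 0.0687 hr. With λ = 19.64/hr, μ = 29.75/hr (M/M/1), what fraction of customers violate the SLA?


W ~ Exponential(μ−λ) for M/M/1.
μ − λ = 29.75 − 19.64 = 10.1100
P(W > t) = e^{−(μ−λ)t} = e^{−0.6946} = 0.499296

Final: 0.499296


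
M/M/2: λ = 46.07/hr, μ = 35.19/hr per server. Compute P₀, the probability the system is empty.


a = λ/μ = 46.07/35.19 = 1.3092; ρ = a/c = 0.6546
Σ_{k=0}^{1} a^k/k! (terms k=0..1) = 1.00000 + 1.30918 = 2.30918
Tail: a^2/(2!(1−ρ)) = 1.71395/(2·0.3454) = 2.48103
P₀ = 1/(2.30918 + 2.48103) = 1/4.79021 = 0.208759

Final: 0.208759


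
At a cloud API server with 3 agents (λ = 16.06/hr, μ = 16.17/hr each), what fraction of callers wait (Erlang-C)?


a = λ/μ = 0.9932; ρ = a/3 = 0.3311
P₀ = 0.366231 (from M/M/c formula)
C(c,a) = [a^c/(c!(1−ρ))]·P₀ = [0.97973/(6·0.6689)]·0.366231
= 0.24410·0.366231 = 0.089398

Final: 0.089398


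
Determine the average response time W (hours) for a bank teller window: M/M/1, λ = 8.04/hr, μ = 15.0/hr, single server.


W = 1/(μ−λ) = 1/(15.0 − 8.04) = 1/6.96 = 0.1437 hr

Final: 0.1437 hr


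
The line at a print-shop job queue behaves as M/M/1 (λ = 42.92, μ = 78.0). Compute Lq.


ρ = 42.92/78.0 = 0.5503
Lq = ρ²/(1−ρ) = 0.3028/0.4497 = 0.6732

Final: 0.6732


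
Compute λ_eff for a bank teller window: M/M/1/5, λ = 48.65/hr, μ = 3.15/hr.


ρ = 15.4444; P_K = (1−ρ)ρ^5/(1−ρ^6) = 0.935252
λ_eff = λ(1 − P_K) = 48.65·(1 − 0.935252) = 48.65·0.064748 = 3.1500 /hr

Final: 3.1500 /hr


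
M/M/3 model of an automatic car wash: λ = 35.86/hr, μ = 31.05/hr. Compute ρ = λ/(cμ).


ρ = λ/(cμ) = 35.86/(3·31.05) = 35.86/93.15 = 0.3850

Final: 0.3850


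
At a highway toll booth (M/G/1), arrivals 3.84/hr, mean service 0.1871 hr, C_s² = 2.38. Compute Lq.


ρ = λ·E[S] = 3.84·0.1871 = 0.7185
Lq = ρ²(1+C_s²)/(2(1−ρ)) = 0.5162·(1+2.38)/(2·0.2815)
= 0.5162·3.3800/0.5631 = 3.09858

Final: 3.09858


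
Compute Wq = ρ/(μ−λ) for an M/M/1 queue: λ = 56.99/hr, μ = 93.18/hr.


ρ = 56.99/93.18 = 0.6116
Wq = ρ/(μ−λ) = 0.6116/(93.18 − 56.99) = 0.6116/36.19 = 0.01690 hr

Final: 0.01690 hr


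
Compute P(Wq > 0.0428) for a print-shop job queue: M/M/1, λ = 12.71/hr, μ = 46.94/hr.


ρ = 12.71/46.94 = 0.2708
P(Wq > t) = ρ·e^{−(μ−λ)t} = 0.2708·e^{−1.4650}
= 0.2708·0.231068 = 0.062567

Final: 0.062567


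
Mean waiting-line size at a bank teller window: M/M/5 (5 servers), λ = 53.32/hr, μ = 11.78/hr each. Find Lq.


a = λ/μ = 4.5263; ρ = a/5 = 0.9053
P₀ = 0.004633
Lq = P₀·a^c·ρ / (c!·(1−ρ)²) = 0.004633·1899.87160·0.9053/(120·0.008975)
= 7.39881

Final: 7.39881


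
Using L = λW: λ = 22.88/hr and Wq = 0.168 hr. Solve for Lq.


Lq = λWq = 22.88·0.168 = 3.8438

Final: 3.8438


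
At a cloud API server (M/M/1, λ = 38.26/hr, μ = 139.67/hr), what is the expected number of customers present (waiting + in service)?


ρ = λ/μ = 38.26/139.67 = 0.2739
L = ρ/(1−ρ) = 0.2739/(1 − 0.2739) = 0.2739/0.7261 = 0.3773

Final: 0.3773


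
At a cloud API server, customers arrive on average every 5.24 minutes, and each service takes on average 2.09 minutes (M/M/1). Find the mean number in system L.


λ = 60/5.24 = 11.4504 /hr
μ = 60/2.09 = 28.7081 /hr
ρ = λ/μ = 11.4504/28.7081 = 0.3989
L = ρ/(1−ρ) = 0.3989/0.6011 = 0.6635

Final: 0.6635


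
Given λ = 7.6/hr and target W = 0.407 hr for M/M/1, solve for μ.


W = 1/(μ−λ) ⇒ μ − λ = 1/W = 1/0.407 = 2.4570
μ = λ + 1/W = 7.6 + 2.4570 = 10.0570 per hr

Final: 10.0570 /hr


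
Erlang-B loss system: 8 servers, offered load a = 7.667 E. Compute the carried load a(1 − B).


B(8,7.667) = 0.216921 (Erlang-B)
Carried load = a(1 − B) = 7.667·(1 − 0.216921) = 7.667·0.783079 = 6.0039 E

Final: 6.0039 Erlangs


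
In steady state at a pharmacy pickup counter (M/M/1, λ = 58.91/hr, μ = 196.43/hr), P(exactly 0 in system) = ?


ρ = 58.91/196.43 = 0.2999
P_n = (1−ρ)·ρ^n = (1 − 0.2999)·0.2999^0 = 0.7001·1.000000 = 0.700097

Final: 0.700097


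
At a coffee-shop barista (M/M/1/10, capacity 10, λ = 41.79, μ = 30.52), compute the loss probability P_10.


ρ = λ/μ = 41.79/30.52 = 1.3693
P_K = (1−ρ)ρ^K/(1−ρ^(K+1)) = (-0.3693·23.167460)/(1 − 31.722416)
= -8.554956/-30.722416 = 0.278460

Final: 0.278460


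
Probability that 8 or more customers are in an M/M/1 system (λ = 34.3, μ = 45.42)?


ρ = 34.3/45.42 = 0.7552
P(N ≥ n) = ρ^n = 0.7552^8 = 0.105773

Final: 0.105773


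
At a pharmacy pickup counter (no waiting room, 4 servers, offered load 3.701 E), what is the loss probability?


B(c,a) = (a^c/c!) / Σ_{k=0}^{c} a^k/k!
a^4/4! = 7.817450
Σ terms (k=0..4): 1.00000 + 3.70100 + 6.84870 + 8.44901 + 7.81745 = 27.816164
B = 7.817450/27.816164 = 0.281040

Final: 0.281040


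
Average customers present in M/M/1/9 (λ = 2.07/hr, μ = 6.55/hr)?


ρ = 2.07/6.55 = 0.3160
L = ρ[1 − (K+1)ρ^K + Kρ^(K+1)] / [(1−ρ)(1−ρ^(K+1))]
Numerator: 0.3160·(1 − 10·0.00003145 + 9·0.000009938) = 0.315959
Denominator: (0.6840)·(0.999990) = 0.683963
L = 0.315959/0.683963 = 0.4620

Final: 0.4620


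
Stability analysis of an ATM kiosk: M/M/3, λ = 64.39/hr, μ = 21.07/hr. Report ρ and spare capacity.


Total capacity cμ = 3·21.07 = 63.21/hr
ρ = λ/(cμ) = 64.39/63.21 = 1.0187
Stable ⇔ ρ < 1: NO
Spare capacity = cμ − λ = 63.21 − 64.39 = -1.18/hr

Final: ρ = 1.0187; unstable; margin = -1.18/hr


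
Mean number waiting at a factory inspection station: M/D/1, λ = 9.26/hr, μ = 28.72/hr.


ρ = 9.26/28.72 = 0.3224
M/D/1: Lq = ρ²/(2(1−ρ)) = 0.1040/(2·0.6776) = 0.07671

Final: 0.07671


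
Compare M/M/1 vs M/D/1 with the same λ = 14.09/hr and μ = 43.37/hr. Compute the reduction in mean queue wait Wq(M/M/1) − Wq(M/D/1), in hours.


ρ = 14.09/43.37 = 0.3249
Wq(M/M/1) = ρ/(μ−λ) = 0.3249/29.28 = 0.01110 hr
Wq(M/D/1) = ρ/(2(μ−λ)) = 0.005548 hr
Savings = 0.01110 − 0.005548 = 0.005548 hr

Final: 0.005548 hr


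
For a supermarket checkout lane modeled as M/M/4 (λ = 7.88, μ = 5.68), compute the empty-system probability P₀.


a = λ/μ = 7.88/5.68 = 1.3873; ρ = a/c = 0.3468
Σ_{k=0}^{3} a^k/k! (terms k=0..3) = 1.00000 + 1.38732 + 0.96233 + 0.44502 = 3.79468
Tail: a^4/(4!(1−ρ)) = 3.70435/(24·0.6532) = 0.23631
P₀ = 1/(3.79468 + 0.23631) = 1/4.03099 = 0.248078

Final: 0.248078


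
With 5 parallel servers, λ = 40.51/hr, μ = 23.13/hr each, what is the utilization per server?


ρ = λ/(cμ) = 40.51/(5·23.13) = 40.51/115.65 = 0.3503

Final: 0.3503


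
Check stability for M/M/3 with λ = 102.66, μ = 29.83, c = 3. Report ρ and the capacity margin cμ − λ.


Total capacity cμ = 3·29.83 = 89.49/hr
ρ = λ/(cμ) = 102.66/89.49 = 1.1472
Stable ⇔ ρ < 1: NO
Spare capacity = cμ − λ = 89.49 − 102.66 = -13.17/hr

Final: ρ = 1.1472; unstable; margin = -13.17/hr


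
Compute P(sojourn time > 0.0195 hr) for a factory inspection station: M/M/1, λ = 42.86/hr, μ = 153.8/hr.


W ~ Exponential(μ−λ) for M/M/1.
μ − λ = 153.8 − 42.86 = 110.9400
P(W > t) = e^{−(μ−λ)t} = e^{−2.1633} = 0.114942

Final: 0.114942


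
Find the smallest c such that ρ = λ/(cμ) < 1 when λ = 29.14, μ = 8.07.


Stability requires cμ > λ ⇔ c > λ/μ.
λ/μ = 29.14/8.07 = 3.6109
Minimum integer c = ⌊3.6109⌋ + 1 = 4
Check: 4·8.07 = 32.28 > 29.14, while 3·8.07 = 24.21 ≤ 29.14

Final: 4 servers


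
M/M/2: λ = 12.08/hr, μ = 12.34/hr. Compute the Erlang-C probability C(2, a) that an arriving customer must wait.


a = λ/μ = 0.9789; ρ = a/2 = 0.4895
P₀ = 0.342764 (from M/M/c formula)
C(c,a) = [a^c/(c!(1−ρ))]·P₀ = [0.95830/(2·0.5105)]·0.342764
= 0.93853·0.342764 = 0.321694

Final: 0.321694


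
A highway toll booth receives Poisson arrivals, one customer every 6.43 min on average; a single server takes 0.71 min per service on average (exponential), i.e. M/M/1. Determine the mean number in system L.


λ = 60/6.43 = 9.3313 /hr
μ = 60/0.71 = 84.5070 /hr
ρ = λ/μ = 9.3313/84.5070 = 0.1104
L = ρ/(1−ρ) = 0.1104/0.8896 = 0.1241

Final: 0.1241


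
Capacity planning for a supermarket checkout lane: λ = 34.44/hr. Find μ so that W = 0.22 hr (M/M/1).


W = 1/(μ−λ) ⇒ μ − λ = 1/W = 1/0.22 = 4.5455
μ = λ + 1/W = 34.44 + 4.5455 = 38.9855 per hr

Final: 38.9855 /hr


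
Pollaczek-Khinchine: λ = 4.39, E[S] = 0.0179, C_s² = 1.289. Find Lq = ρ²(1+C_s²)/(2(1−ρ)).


ρ = λ·E[S] = 4.39·0.0179 = 0.07858
Lq = ρ²(1+C_s²)/(2(1−ρ)) = 0.006175·(1+1.289)/(2·0.9214)
= 0.006175·2.2890/1.8428 = 0.007670

Final: 0.007670


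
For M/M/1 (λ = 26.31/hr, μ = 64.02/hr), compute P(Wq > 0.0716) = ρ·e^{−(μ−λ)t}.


ρ = 26.31/64.02 = 0.4110
P(Wq > t) = ρ·e^{−(μ−λ)t} = 0.4110·e^{−2.7000}
= 0.4110·0.067203 = 0.027618

Final: 0.027618


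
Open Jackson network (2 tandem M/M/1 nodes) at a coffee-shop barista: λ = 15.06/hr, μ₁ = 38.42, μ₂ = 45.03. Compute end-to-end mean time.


Each node sees arrival rate λ = 15.06/hr (tandem ⇒ throughput preserved).
W₁ = 1/(μ₁−λ) = 1/(38.42−15.06) = 0.04281 hr
W₂ = 1/(μ₂−λ) = 1/(45.03−15.06) = 0.03337 hr
W_total = W₁ + W₂ = 0.04281 + 0.03337 = 0.07617 hr

Final: 0.07617 hr


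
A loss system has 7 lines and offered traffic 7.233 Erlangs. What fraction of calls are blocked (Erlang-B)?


B(c,a) = (a^c/c!) / Σ_{k=0}^{c} a^k/k!
a^7/7! = 205.493798
Σ terms (k=0..7): 1.00000 + 7.23300 + 26.15814 + 63.06729 + 114.04142 + 164.97232 + 198.87413 + 205.49380 = 780.840099
B = 205.493798/780.840099 = 0.263170

Final: 0.263170


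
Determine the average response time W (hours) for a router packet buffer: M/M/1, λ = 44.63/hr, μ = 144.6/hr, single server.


W = 1/(μ−λ) = 1/(144.6 − 44.63) = 1/99.97 = 0.01000 hr

Final: 0.01000 hr


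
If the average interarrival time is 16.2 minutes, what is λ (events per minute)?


λ = 1/(interarrival time) in consistent units.
1 minute = 1 min, so λ = 1/16.2 = 0.06173 per minute

Final: 0.06173 /min


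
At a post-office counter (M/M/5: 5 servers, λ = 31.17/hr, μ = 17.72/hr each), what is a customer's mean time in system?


a = 1.7590; ρ = 0.3518; P₀ = 0.171566
Lq = P₀·a^c·ρ/(c!(1−ρ)²) = 0.02016
Wq = Lq/λ = 0.02016/31.17 = 0.0006468 hr
W = Wq + 1/μ = 0.0006468 + 0.05643 = 0.05708 hr

Final: 0.05708 hr
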